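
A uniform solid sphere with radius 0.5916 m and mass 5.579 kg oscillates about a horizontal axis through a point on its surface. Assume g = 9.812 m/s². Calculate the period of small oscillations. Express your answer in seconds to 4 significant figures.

I_cm = (2/5)mr² = 0.78104 kg·m². The pivot is at distance d = 0.5916 m from the centre of mass.
By the parallel-axis theorem, I = I_cm + md² = 0.78104 + 1.9526 = 2.7336 kg·m².
T = 2π√(I/(mgd)) = 2π√(2.7336/(5.579 × 9.812 × 0.5916)) = 1.825 s.

1.825 s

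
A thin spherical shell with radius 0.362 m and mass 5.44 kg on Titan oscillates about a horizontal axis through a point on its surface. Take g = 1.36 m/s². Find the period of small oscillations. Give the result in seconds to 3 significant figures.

4.18 s

I_cm = (2/3)mr² = 0.4753 kg·m². The pivot is at distance d = 0.362 m from the centre of mass.
By the parallel-axis theorem, I = I_cm + md² = 0.4753 + 0.7129 = 1.188 kg·m².
T = 2π√(I/(mgd)) = 2π√(1.188/(5.44 × 1.36 × 0.362)) = 4.18 s.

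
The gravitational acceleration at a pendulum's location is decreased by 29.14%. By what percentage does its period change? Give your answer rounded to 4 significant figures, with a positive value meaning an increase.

18.80%

T ∝ 1/√g, so T'/T = 1/√(0.70860) = 1.1880.
Percentage change in T = (1.1880 − 1) × 100% = 18.80%.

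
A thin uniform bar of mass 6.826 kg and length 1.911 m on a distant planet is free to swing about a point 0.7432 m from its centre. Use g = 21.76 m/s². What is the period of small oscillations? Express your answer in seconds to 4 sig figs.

For a physical pendulum T = 2π√(I/(mgd)), with d = 0.74320 m from pivot to centre of mass.
I_cm = mL²/12 = 6.826 × 1.911²/12 = 2.0773 kg·m²; I = I_cm + md² = 2.0773 + 6.826 × 0.74320² = 5.8476 kg·m².
T = 2π√(5.8476/(6.826 × 21.76 × 0.74320)) = 1.446 s.

1.446 s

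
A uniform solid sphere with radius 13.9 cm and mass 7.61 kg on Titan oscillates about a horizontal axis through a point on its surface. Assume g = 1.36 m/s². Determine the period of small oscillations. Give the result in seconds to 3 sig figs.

2.38 s

I_cm = (2/5)mr² = 0.05881 kg·m². The pivot is at distance d = 0.139 m from the centre of mass.
By the parallel-axis theorem, I = I_cm + md² = 0.05881 + 0.1470 = 0.2058 kg·m².
T = 2π√(I/(mgd)) = 2π√(0.2058/(7.61 × 1.36 × 0.139)) = 2.38 s.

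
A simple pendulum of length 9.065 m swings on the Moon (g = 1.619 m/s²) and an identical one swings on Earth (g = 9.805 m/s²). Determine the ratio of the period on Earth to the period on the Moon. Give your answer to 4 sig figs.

T ∝ 1/√g, so T₂/T₁ = √(g₁/g₂) = √(1.619/9.805) = 0.4063.

0.4063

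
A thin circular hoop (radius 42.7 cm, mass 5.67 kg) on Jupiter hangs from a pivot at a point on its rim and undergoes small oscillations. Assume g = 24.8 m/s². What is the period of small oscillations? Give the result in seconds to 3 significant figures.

I_cm = mr² = 1.034 kg·m². The pivot is at distance d = 0.427 m from the centre of mass.
By the parallel-axis theorem, I = I_cm + md² = 1.034 + 1.034 = 2.068 kg·m².
T = 2π√(I/(mgd)) = 2π√(2.068/(5.67 × 24.8 × 0.427)) = 1.17 s.

1.17 s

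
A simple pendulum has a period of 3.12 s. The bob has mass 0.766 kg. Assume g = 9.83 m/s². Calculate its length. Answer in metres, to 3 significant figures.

From T = 2π√(L/g), L = gT²/(4π²) = 9.83 × 3.120²/(4π²) = 2.42 m.

2.42 m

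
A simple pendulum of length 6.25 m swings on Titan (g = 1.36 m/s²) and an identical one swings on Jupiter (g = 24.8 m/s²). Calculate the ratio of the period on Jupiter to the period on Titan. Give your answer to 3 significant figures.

T ∝ 1/√g, so T₂/T₁ = √(g₁/g₂) = √(1.36/24.8) = 0.234.

0.234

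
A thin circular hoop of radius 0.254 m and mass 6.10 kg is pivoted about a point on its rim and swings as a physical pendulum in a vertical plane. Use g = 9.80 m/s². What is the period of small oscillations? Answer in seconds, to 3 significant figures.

I_cm = mr² = 0.3935 kg·m². The pivot is at distance d = 0.254 m from the centre of mass.
By the parallel-axis theorem, I = I_cm + md² = 0.3935 + 0.3935 = 0.7871 kg·m².
T = 2π√(I/(mgd)) = 2π√(0.7871/(6.10 × 9.80 × 0.254)) = 1.43 s.

1.43 s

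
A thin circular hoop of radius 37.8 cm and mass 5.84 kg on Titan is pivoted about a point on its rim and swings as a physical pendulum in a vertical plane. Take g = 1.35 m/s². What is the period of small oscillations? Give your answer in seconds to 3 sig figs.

I_cm = mr² = 0.8344 kg·m². The pivot is at distance d = 0.378 m from the centre of mass.
By the parallel-axis theorem, I = I_cm + md² = 0.8344 + 0.8344 = 1.669 kg·m².
T = 2π√(I/(mgd)) = 2π√(1.669/(5.84 × 1.35 × 0.378)) = 4.70 s.

4.70 s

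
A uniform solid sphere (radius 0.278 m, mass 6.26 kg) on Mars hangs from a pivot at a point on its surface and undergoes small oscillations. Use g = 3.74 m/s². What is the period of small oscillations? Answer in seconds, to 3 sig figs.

I_cm = (2/5)mr² = 0.1935 kg·m². The pivot is at distance d = 0.278 m from the centre of mass.
By the parallel-axis theorem, I = I_cm + md² = 0.1935 + 0.4838 = 0.6773 kg·m².
T = 2π√(I/(mgd)) = 2π√(0.6773/(6.26 × 3.74 × 0.278)) = 2.03 s.

2.03 s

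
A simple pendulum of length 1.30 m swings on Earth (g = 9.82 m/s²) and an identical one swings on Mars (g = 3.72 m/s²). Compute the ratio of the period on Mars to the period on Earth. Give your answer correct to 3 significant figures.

1.62

T ∝ 1/√g, so T₂/T₁ = √(g₁/g₂) = √(9.82/3.72) = 1.62.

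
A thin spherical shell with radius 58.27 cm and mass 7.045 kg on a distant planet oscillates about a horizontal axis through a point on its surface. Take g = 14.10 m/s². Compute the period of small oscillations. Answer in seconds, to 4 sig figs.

1.649 s

I_cm = (2/3)mr² = 1.5947 kg·m². The pivot is at distance d = 0.5827 m from the centre of mass.
By the parallel-axis theorem, I = I_cm + md² = 1.5947 + 2.3921 = 3.9868 kg·m².
T = 2π√(I/(mgd)) = 2π√(3.9868/(7.045 × 14.10 × 0.5827)) = 1.649 s.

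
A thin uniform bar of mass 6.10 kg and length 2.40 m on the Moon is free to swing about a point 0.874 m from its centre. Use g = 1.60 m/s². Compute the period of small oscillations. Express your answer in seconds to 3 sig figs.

5.93 s

For a physical pendulum T = 2π√(I/(mgd)), with d = 0.8740 m from pivot to centre of mass.
I_cm = mL²/12 = 6.10 × 2.40²/12 = 2.928 kg·m²; I = I_cm + md² = 2.928 + 6.10 × 0.8740² = 7.588 kg·m².
T = 2π√(7.588/(6.10 × 1.60 × 0.8740)) = 5.93 s.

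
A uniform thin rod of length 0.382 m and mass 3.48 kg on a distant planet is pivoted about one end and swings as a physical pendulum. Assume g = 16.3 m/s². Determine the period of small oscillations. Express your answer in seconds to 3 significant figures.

For a physical pendulum T = 2π√(I/(mgd)), with d = 0.1910 m from pivot to centre of mass.
I_cm = mL²/12 = 3.48 × 0.382²/12 = 0.04232 kg·m²; I = I_cm + md² = 0.04232 + 3.48 × 0.1910² = 0.1693 kg·m².
T = 2π√(0.1693/(3.48 × 16.3 × 0.1910)) = 0.785 s.

0.785 s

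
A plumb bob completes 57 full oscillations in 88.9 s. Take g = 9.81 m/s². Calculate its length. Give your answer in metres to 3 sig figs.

T = 88.9/57 = 1.560 s.
From T = 2π√(L/g), L = gT²/(4π²) = 9.81 × 1.560²/(4π²) = 0.604 m.

0.604 m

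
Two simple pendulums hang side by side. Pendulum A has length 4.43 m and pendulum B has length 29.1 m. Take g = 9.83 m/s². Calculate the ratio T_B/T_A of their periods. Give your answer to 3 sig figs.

2.56

T ∝ √L, so T_B/T_A = √(L_B/L_A) = √(29.1/4.43) = 2.56.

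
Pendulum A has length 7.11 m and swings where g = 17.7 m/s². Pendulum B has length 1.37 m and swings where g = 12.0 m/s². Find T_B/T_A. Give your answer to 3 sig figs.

T = 2π√(L/g), so T_B/T_A = √((L_B/g_B)/(L_A/g_A)) = √((1.37/12.0)/(7.11/17.7)) = 0.533.

0.533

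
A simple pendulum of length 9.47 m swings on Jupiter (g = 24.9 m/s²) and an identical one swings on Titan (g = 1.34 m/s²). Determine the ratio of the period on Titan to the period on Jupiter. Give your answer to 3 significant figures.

4.31

T ∝ 1/√g, so T₂/T₁ = √(g₁/g₂) = √(24.9/1.34) = 4.31.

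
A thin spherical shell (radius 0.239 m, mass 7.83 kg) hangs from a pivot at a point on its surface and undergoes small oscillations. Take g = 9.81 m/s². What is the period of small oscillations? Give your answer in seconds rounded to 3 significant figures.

1.27 s

I_cm = (2/3)mr² = 0.2982 kg·m². The pivot is at distance d = 0.239 m from the centre of mass.
By the parallel-axis theorem, I = I_cm + md² = 0.2982 + 0.4473 = 0.7454 kg·m².
T = 2π√(I/(mgd)) = 2π√(0.7454/(7.83 × 9.81 × 0.239)) = 1.27 s.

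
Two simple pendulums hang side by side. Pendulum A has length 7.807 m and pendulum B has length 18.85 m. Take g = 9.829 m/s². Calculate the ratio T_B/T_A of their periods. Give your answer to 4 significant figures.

T ∝ √L, so T_B/T_A = √(L_B/L_A) = √(18.85/7.807) = 1.554.

1.554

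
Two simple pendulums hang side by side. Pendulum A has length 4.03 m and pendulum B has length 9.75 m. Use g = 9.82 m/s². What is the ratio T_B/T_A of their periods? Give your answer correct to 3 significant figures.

T ∝ √L, so T_B/T_A = √(L_B/L_A) = √(9.75/4.03) = 1.56.

1.56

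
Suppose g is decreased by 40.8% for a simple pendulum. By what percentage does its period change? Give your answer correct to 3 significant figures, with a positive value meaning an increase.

T ∝ 1/√g, so T'/T = 1/√(0.5920) = 1.300.
Percentage change in T = (1.300 − 1) × 100% = 30.0%.

30.0%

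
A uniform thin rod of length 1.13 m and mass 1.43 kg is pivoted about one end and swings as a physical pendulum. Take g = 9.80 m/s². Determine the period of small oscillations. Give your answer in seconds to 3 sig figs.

1.74 s

For a physical pendulum T = 2π√(I/(mgd)), with d = 0.5650 m from pivot to centre of mass.
I_cm = mL²/12 = 1.43 × 1.13²/12 = 0.1522 kg·m²; I = I_cm + md² = 0.1522 + 1.43 × 0.5650² = 0.6087 kg·m².
T = 2π√(0.6087/(1.43 × 9.80 × 0.5650)) = 1.74 s.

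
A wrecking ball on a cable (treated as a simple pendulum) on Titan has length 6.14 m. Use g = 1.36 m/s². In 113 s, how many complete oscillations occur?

T = 2π√(L/g) = 2π√(6.14/1.36) = 13.35 s.
Number of complete oscillations = ⌊113/13.35⌋ = ⌊8.464⌋ = 8.

8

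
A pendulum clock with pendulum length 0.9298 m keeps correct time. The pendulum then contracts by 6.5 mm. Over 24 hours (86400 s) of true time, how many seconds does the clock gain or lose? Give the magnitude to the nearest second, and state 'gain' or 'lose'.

gain 304 s

T ∝ √L, so T'/T = √(0.92330/0.9298) = 0.996498.
In 86400 s of true time the clock registers 86400/0.996498 = 86703.6 s, so it gains 304 s.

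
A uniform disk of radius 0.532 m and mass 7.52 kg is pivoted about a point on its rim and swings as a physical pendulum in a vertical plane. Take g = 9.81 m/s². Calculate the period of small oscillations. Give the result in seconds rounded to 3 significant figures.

I_cm = ½mr² = 1.064 kg·m². The pivot is at distance d = 0.532 m from the centre of mass.
By the parallel-axis theorem, I = I_cm + md² = 1.064 + 2.128 = 3.193 kg·m².
T = 2π√(I/(mgd)) = 2π√(3.193/(7.52 × 9.81 × 0.532)) = 1.79 s.

1.79 s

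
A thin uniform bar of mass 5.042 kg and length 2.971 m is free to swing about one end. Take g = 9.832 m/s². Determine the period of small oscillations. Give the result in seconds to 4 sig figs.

2.820 s

For a physical pendulum T = 2π√(I/(mgd)), with d = 1.4855 m from pivot to centre of mass.
I_cm = mL²/12 = 5.042 × 2.971²/12 = 3.7087 kg·m²; I = I_cm + md² = 3.7087 + 5.042 × 1.4855² = 14.835 kg·m².
T = 2π√(14.835/(5.042 × 9.832 × 1.4855)) = 2.820 s.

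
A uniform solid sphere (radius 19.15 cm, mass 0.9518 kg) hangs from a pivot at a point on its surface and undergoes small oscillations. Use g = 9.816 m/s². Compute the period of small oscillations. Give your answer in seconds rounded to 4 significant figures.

I_cm = (2/5)mr² = 0.013962 kg·m². The pivot is at distance d = 0.1915 m from the centre of mass.
By the parallel-axis theorem, I = I_cm + md² = 0.013962 + 0.034905 = 0.048867 kg·m².
T = 2π√(I/(mgd)) = 2π√(0.048867/(0.9518 × 9.816 × 0.1915)) = 1.038 s.

1.038 s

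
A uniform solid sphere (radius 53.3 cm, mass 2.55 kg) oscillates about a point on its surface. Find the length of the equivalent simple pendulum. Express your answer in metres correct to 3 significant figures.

0.746 m

The equivalent simple-pendulum length is L_eq = I/(md), where I is about the pivot and d = 0.5330 m.
I_cm = (2/5)mR² = 0.2898 kg·m², so I = I_cm + md² = 0.2898 + 0.7244 = 1.014 kg·m².
L_eq = 1.014/(2.55 × 0.5330) = 0.746 m.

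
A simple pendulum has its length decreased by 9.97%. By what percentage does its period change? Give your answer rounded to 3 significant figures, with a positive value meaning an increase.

-5.12%

T ∝ √L, so T'/T = √(0.9003) = 0.9488.
Percentage change in T = (0.9488 − 1) × 100% = -5.12%.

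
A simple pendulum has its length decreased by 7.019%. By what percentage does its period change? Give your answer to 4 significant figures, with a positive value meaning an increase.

T ∝ √L, so T'/T = √(0.92981) = 0.96427.
Percentage change in T = (0.96427 − 1) × 100% = -3.573%.

-3.573%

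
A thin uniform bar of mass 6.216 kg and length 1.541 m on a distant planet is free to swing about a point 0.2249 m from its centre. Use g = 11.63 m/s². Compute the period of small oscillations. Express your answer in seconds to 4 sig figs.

1.937 s

For a physical pendulum T = 2π√(I/(mgd)), with d = 0.22490 m from pivot to centre of mass.
I_cm = mL²/12 = 6.216 × 1.541²/12 = 1.2301 kg·m²; I = I_cm + md² = 1.2301 + 6.216 × 0.22490² = 1.5445 kg·m².
T = 2π√(1.5445/(6.216 × 11.63 × 0.22490)) = 1.937 s.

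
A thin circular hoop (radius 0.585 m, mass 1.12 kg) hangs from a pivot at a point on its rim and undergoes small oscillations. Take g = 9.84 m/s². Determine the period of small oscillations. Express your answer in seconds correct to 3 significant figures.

2.17 s

I_cm = mr² = 0.3833 kg·m². The pivot is at distance d = 0.585 m from the centre of mass.
By the parallel-axis theorem, I = I_cm + md² = 0.3833 + 0.3833 = 0.7666 kg·m².
T = 2π√(I/(mgd)) = 2π√(0.7666/(1.12 × 9.84 × 0.585)) = 2.17 s.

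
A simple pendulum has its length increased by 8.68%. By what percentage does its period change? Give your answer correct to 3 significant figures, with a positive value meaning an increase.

T ∝ √L, so T'/T = √(1.087) = 1.042.
Percentage change in T = (1.042 − 1) × 100% = 4.25%.

4.25%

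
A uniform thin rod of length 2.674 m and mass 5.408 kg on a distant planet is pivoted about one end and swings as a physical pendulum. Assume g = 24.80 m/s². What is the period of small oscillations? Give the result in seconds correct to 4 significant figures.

For a physical pendulum T = 2π√(I/(mgd)), with d = 1.3370 m from pivot to centre of mass.
I_cm = mL²/12 = 5.408 × 2.674²/12 = 3.2224 kg·m²; I = I_cm + md² = 3.2224 + 5.408 × 1.3370² = 12.890 kg·m².
T = 2π√(12.890/(5.408 × 24.80 × 1.3370)) = 1.685 s.

1.685 s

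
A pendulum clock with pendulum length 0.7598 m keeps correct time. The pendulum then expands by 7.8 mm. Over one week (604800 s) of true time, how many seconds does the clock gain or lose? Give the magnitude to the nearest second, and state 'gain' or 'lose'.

lose 3081 s

T ∝ √L, so T'/T = √(0.76760/0.7598) = 1.00512.
In 604800 s of true time the clock registers 604800/1.00512 = 601719.3 s, so it loses 3081 s.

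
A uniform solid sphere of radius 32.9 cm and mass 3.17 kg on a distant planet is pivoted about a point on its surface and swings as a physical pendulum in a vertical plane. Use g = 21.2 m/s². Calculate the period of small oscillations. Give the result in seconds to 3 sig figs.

0.926 s

I_cm = (2/5)mr² = 0.1372 kg·m². The pivot is at distance d = 0.329 m from the centre of mass.
By the parallel-axis theorem, I = I_cm + md² = 0.1372 + 0.3431 = 0.4804 kg·m².
T = 2π√(I/(mgd)) = 2π√(0.4804/(3.17 × 21.2 × 0.329)) = 0.926 s.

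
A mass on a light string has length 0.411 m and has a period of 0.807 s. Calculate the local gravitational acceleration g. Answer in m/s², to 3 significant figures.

24.9 m/s²

From T = 2π√(L/g), g = 4π²L/T² = 4π² × 0.411/0.8070² = 24.9 m/s².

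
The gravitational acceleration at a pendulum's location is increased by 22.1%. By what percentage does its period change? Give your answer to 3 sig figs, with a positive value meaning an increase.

T ∝ 1/√g, so T'/T = 1/√(1.221) = 0.9050.
Percentage change in T = (0.9050 − 1) × 100% = -9.50%.

-9.50%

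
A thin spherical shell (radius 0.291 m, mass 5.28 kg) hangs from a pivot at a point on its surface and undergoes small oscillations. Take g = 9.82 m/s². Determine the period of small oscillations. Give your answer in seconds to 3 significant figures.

1.40 s

I_cm = (2/3)mr² = 0.2981 kg·m². The pivot is at distance d = 0.291 m from the centre of mass.
By the parallel-axis theorem, I = I_cm + md² = 0.2981 + 0.4471 = 0.7452 kg·m².
T = 2π√(I/(mgd)) = 2π√(0.7452/(5.28 × 9.82 × 0.291)) = 1.40 s.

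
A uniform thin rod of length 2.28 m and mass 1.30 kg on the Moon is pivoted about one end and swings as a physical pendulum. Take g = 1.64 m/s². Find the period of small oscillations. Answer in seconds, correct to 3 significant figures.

For a physical pendulum T = 2π√(I/(mgd)), with d = 1.140 m from pivot to centre of mass.
I_cm = mL²/12 = 1.30 × 2.28²/12 = 0.5632 kg·m²; I = I_cm + md² = 0.5632 + 1.30 × 1.140² = 2.253 kg·m².
T = 2π√(2.253/(1.30 × 1.64 × 1.140)) = 6.05 s.

6.05 s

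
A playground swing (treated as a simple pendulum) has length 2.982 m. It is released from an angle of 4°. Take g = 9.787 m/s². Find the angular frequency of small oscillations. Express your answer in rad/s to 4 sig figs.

1.812 rad/s

ω = √(g/L) = √(9.787/2.982) = 1.812 rad/s.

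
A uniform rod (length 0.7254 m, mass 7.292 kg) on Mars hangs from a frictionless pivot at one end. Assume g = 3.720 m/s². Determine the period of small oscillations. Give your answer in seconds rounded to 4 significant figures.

2.265 s

For a physical pendulum T = 2π√(I/(mgd)), with d = 0.36270 m from pivot to centre of mass.
I_cm = mL²/12 = 7.292 × 0.7254²/12 = 0.31976 kg·m²; I = I_cm + md² = 0.31976 + 7.292 × 0.36270² = 1.2790 kg·m².
T = 2π√(1.2790/(7.292 × 3.720 × 0.36270)) = 2.265 s.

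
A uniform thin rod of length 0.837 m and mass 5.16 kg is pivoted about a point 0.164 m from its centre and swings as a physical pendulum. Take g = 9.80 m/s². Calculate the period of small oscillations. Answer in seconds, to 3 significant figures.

For a physical pendulum T = 2π√(I/(mgd)), with d = 0.1640 m from pivot to centre of mass.
I_cm = mL²/12 = 5.16 × 0.837²/12 = 0.3012 kg·m²; I = I_cm + md² = 0.3012 + 5.16 × 0.1640² = 0.4400 kg·m².
T = 2π√(0.4400/(5.16 × 9.80 × 0.1640)) = 1.45 s.

1.45 s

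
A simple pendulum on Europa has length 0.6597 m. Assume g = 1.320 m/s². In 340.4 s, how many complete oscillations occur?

76

T = 2π√(L/g) = 2π√(0.6597/1.320) = 4.4419 s.
Number of complete oscillations = ⌊340.4/4.4419⌋ = ⌊76.634⌋ = 76.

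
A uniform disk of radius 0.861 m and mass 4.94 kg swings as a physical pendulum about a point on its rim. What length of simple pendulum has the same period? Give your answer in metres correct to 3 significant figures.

The equivalent simple-pendulum length is L_eq = I/(md), where I is about the pivot and d = 0.8610 m.
I_cm = ½mR² = 1.831 kg·m², so I = I_cm + md² = 1.831 + 3.662 = 5.493 kg·m².
L_eq = 5.493/(4.94 × 0.8610) = 1.29 m.

1.29 m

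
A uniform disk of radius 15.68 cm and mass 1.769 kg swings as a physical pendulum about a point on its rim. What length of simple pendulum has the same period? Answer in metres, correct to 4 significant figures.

The equivalent simple-pendulum length is L_eq = I/(md), where I is about the pivot and d = 0.15680 m.
I_cm = ½mR² = 0.021747 kg·m², so I = I_cm + md² = 0.021747 + 0.043493 = 0.065240 kg·m².
L_eq = 0.065240/(1.769 × 0.15680) = 0.2352 m.

0.2352 m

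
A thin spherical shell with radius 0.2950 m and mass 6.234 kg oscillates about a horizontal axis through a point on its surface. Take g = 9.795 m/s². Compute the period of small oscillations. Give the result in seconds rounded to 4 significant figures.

1.408 s

I_cm = (2/3)mr² = 0.36168 kg·m². The pivot is at distance d = 0.2950 m from the centre of mass.
By the parallel-axis theorem, I = I_cm + md² = 0.36168 + 0.54251 = 0.90419 kg·m².
T = 2π√(I/(mgd)) = 2π√(0.90419/(6.234 × 9.795 × 0.2950)) = 1.408 s.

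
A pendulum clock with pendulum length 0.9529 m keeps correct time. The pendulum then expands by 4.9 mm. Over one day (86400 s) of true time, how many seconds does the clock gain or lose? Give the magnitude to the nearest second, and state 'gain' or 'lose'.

lose 221 s

T ∝ √L, so T'/T = √(0.95780/0.9529) = 1.00257.
In 86400 s of true time the clock registers 86400/1.00257 = 86178.7 s, so it loses 221 s.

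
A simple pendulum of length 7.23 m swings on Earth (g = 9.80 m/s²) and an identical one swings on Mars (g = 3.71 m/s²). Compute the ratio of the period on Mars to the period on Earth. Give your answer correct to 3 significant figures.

T ∝ 1/√g, so T₂/T₁ = √(g₁/g₂) = √(9.80/3.71) = 1.63.

1.63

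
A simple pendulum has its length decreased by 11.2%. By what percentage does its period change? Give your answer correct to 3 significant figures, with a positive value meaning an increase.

T ∝ √L, so T'/T = √(0.8880) = 0.9423.
Percentage change in T = (0.9423 − 1) × 100% = -5.77%.

-5.77%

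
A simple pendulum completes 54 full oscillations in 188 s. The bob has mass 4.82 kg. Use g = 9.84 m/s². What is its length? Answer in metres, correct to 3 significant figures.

3.02 m

T = 188/54 = 3.481 s.
From T = 2π√(L/g), L = gT²/(4π²) = 9.84 × 3.481²/(4π²) = 3.02 m.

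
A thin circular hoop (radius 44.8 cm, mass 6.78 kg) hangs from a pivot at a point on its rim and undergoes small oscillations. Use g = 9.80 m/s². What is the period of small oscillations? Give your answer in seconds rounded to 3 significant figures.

I_cm = mr² = 1.361 kg·m². The pivot is at distance d = 0.448 m from the centre of mass.
By the parallel-axis theorem, I = I_cm + md² = 1.361 + 1.361 = 2.722 kg·m².
T = 2π√(I/(mgd)) = 2π√(2.722/(6.78 × 9.80 × 0.448)) = 1.90 s.

1.90 s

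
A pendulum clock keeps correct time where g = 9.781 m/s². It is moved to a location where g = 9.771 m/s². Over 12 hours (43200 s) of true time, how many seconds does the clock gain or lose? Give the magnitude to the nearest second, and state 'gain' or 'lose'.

lose 22 s

The clock's period scales as T ∝ 1/√g, so T'/T = √(9.781/9.771) = 1.00051.
In 43200 s of true time the clock registers 43200/1.00051 = 43177.9 s, so it loses 22 s.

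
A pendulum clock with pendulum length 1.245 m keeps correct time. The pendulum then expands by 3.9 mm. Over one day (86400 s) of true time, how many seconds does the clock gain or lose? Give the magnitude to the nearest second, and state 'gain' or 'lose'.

lose 135 s

T ∝ √L, so T'/T = √(1.24890/1.245) = 1.00157.
In 86400 s of true time the clock registers 86400/1.00157 = 86265.0 s, so it loses 135 s.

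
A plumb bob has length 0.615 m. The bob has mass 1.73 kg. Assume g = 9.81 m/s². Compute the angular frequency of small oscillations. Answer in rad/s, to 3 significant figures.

3.99 rad/s

ω = √(g/L) = √(9.81/0.615) = 3.99 rad/s.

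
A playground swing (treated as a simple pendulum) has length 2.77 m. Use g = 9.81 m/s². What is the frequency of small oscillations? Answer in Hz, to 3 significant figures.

T = 2π√(L/g) = 2π√(2.77/9.81) = 3.339 s, so f = 1/T = 0.300 Hz.

0.300 Hz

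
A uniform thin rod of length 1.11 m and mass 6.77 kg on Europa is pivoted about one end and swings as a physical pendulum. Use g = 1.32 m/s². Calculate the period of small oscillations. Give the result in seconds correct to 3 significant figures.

4.70 s

For a physical pendulum T = 2π√(I/(mgd)), with d = 0.5550 m from pivot to centre of mass.
I_cm = mL²/12 = 6.77 × 1.11²/12 = 0.6951 kg·m²; I = I_cm + md² = 0.6951 + 6.77 × 0.5550² = 2.780 kg·m².
T = 2π√(2.780/(6.77 × 1.32 × 0.5550)) = 4.70 s.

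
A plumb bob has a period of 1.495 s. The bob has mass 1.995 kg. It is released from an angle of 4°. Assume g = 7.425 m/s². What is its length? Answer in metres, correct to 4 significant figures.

0.4204 m

From T = 2π√(L/g), L = gT²/(4π²) = 7.425 × 1.4950²/(4π²) = 0.4204 m.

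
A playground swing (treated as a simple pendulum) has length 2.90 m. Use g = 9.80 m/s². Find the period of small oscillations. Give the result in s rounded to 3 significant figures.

3.42 s

T = 2π√(L/g) = 2π√(2.90/9.80) = 2π × 0.5440 = 3.42 s.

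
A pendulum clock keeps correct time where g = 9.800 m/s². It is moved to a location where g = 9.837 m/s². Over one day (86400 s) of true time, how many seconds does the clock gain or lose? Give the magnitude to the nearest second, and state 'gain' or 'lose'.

The clock's period scales as T ∝ 1/√g, so T'/T = √(9.800/9.837) = 0.998118.
In 86400 s of true time the clock registers 86400/0.998118 = 86562.9 s, so it gains 163 s.

gain 163 s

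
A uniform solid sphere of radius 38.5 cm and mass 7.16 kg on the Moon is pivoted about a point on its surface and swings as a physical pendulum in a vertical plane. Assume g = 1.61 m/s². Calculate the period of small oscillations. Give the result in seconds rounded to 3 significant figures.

I_cm = (2/5)mr² = 0.4245 kg·m². The pivot is at distance d = 0.385 m from the centre of mass.
By the parallel-axis theorem, I = I_cm + md² = 0.4245 + 1.061 = 1.486 kg·m².
T = 2π√(I/(mgd)) = 2π√(1.486/(7.16 × 1.61 × 0.385)) = 3.64 s.

3.64 s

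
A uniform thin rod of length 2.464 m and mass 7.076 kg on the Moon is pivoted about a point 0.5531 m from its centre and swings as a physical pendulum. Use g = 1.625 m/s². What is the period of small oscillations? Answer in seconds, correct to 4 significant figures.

For a physical pendulum T = 2π√(I/(mgd)), with d = 0.55310 m from pivot to centre of mass.
I_cm = mL²/12 = 7.076 × 2.464²/12 = 3.5800 kg·m²; I = I_cm + md² = 3.5800 + 7.076 × 0.55310² = 5.7447 kg·m².
T = 2π√(5.7447/(7.076 × 1.625 × 0.55310)) = 5.972 s.

5.972 s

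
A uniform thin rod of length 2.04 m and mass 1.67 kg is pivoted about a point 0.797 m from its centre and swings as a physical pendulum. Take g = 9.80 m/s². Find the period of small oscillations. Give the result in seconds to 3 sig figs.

2.23 s

For a physical pendulum T = 2π√(I/(mgd)), with d = 0.7970 m from pivot to centre of mass.
I_cm = mL²/12 = 1.67 × 2.04²/12 = 0.5792 kg·m²; I = I_cm + md² = 0.5792 + 1.67 × 0.7970² = 1.640 kg·m².
T = 2π√(1.640/(1.67 × 9.80 × 0.7970)) = 2.23 s.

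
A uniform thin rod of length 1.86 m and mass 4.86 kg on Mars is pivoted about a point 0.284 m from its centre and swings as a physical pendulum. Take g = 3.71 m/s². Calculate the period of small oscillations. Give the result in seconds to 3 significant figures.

3.72 s

For a physical pendulum T = 2π√(I/(mgd)), with d = 0.2840 m from pivot to centre of mass.
I_cm = mL²/12 = 4.86 × 1.86²/12 = 1.401 kg·m²; I = I_cm + md² = 1.401 + 4.86 × 0.2840² = 1.793 kg·m².
T = 2π√(1.793/(4.86 × 3.71 × 0.2840)) = 3.72 s.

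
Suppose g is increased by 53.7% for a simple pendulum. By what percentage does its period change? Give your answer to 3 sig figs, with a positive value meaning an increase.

-19.3%

T ∝ 1/√g, so T'/T = 1/√(1.537) = 0.8066.
Percentage change in T = (0.8066 − 1) × 100% = -19.3%.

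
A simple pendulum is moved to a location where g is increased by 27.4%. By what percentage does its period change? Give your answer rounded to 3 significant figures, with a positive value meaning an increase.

T ∝ 1/√g, so T'/T = 1/√(1.274) = 0.8860.
Percentage change in T = (0.8860 − 1) × 100% = -11.4%.

-11.4%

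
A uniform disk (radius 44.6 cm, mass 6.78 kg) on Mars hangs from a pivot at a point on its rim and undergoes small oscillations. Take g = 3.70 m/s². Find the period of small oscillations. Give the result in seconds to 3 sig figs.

I_cm = ½mr² = 0.6743 kg·m². The pivot is at distance d = 0.446 m from the centre of mass.
By the parallel-axis theorem, I = I_cm + md² = 0.6743 + 1.349 = 2.023 kg·m².
T = 2π√(I/(mgd)) = 2π√(2.023/(6.78 × 3.70 × 0.446)) = 2.67 s.

2.67 s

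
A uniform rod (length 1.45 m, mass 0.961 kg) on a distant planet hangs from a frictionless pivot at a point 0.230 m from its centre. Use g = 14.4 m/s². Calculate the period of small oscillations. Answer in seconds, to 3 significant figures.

1.65 s

For a physical pendulum T = 2π√(I/(mgd)), with d = 0.2300 m from pivot to centre of mass.
I_cm = mL²/12 = 0.961 × 1.45²/12 = 0.1684 kg·m²; I = I_cm + md² = 0.1684 + 0.961 × 0.2300² = 0.2192 kg·m².
T = 2π√(0.2192/(0.961 × 14.4 × 0.2300)) = 1.65 s.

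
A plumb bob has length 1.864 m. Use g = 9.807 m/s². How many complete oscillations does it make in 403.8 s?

T = 2π√(L/g) = 2π√(1.864/9.807) = 2.7393 s.
Number of complete oscillations = ⌊403.8/2.7393⌋ = ⌊147.41⌋ = 147.

147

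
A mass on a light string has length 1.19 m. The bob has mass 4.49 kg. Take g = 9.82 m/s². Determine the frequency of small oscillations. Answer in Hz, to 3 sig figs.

T = 2π√(L/g) = 2π√(1.19/9.82) = 2.187 s, so f = 1/T = 0.457 Hz.

0.457 Hz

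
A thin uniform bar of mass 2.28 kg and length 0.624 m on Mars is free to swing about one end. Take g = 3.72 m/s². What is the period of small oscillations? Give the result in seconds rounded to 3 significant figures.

2.10 s

For a physical pendulum T = 2π√(I/(mgd)), with d = 0.3120 m from pivot to centre of mass.
I_cm = mL²/12 = 2.28 × 0.624²/12 = 0.07398 kg·m²; I = I_cm + md² = 0.07398 + 2.28 × 0.3120² = 0.2959 kg·m².
T = 2π√(0.2959/(2.28 × 3.72 × 0.3120)) = 2.10 s.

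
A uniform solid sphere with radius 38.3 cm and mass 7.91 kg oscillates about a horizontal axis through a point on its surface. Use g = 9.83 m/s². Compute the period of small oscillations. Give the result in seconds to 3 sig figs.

I_cm = (2/5)mr² = 0.4641 kg·m². The pivot is at distance d = 0.383 m from the centre of mass.
By the parallel-axis theorem, I = I_cm + md² = 0.4641 + 1.160 = 1.624 kg·m².
T = 2π√(I/(mgd)) = 2π√(1.624/(7.91 × 9.83 × 0.383)) = 1.47 s.

1.47 s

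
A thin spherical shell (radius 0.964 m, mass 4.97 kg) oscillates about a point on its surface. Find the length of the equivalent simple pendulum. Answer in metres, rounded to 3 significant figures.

1.61 m

The equivalent simple-pendulum length is L_eq = I/(md), where I is about the pivot and d = 0.9640 m.
I_cm = (2/3)mR² = 3.079 kg·m², so I = I_cm + md² = 3.079 + 4.619 = 7.698 kg·m².
L_eq = 7.698/(4.97 × 0.9640) = 1.61 m.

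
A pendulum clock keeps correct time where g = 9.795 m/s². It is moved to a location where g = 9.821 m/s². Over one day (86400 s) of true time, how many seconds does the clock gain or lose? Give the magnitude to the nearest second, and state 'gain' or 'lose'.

The clock's period scales as T ∝ 1/√g, so T'/T = √(9.795/9.821) = 0.998675.
In 86400 s of true time the clock registers 86400/0.998675 = 86514.6 s, so it gains 115 s.

gain 115 s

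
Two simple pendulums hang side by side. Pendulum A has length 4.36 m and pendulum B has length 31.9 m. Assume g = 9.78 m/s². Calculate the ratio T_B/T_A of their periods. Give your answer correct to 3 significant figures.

2.70

T ∝ √L, so T_B/T_A = √(L_B/L_A) = √(31.9/4.36) = 2.70.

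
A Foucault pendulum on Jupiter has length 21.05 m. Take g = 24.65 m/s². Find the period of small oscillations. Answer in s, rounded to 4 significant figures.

5.806 s

T = 2π√(L/g) = 2π√(21.05/24.65) = 2π × 0.92410 = 5.806 s.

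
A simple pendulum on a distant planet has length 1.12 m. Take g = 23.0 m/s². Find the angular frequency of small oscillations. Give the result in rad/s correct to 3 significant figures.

ω = √(g/L) = √(23.0/1.12) = 4.53 rad/s.

4.53 rad/s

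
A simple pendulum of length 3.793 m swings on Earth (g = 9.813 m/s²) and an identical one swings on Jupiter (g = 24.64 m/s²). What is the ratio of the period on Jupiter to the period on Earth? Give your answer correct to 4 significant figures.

0.6311

T ∝ 1/√g, so T₂/T₁ = √(g₁/g₂) = √(9.813/24.64) = 0.6311.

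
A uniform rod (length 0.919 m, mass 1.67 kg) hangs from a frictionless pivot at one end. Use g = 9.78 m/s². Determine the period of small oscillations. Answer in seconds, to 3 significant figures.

1.57 s

For a physical pendulum T = 2π√(I/(mgd)), with d = 0.4595 m from pivot to centre of mass.
I_cm = mL²/12 = 1.67 × 0.919²/12 = 0.1175 kg·m²; I = I_cm + md² = 0.1175 + 1.67 × 0.4595² = 0.4701 kg·m².
T = 2π√(0.4701/(1.67 × 9.78 × 0.4595)) = 1.57 s.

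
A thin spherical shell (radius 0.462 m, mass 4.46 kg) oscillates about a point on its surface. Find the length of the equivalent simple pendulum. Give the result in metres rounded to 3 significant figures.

0.770 m

The equivalent simple-pendulum length is L_eq = I/(md), where I is about the pivot and d = 0.4620 m.
I_cm = (2/3)mR² = 0.6346 kg·m², so I = I_cm + md² = 0.6346 + 0.9520 = 1.587 kg·m².
L_eq = 1.587/(4.46 × 0.4620) = 0.770 m.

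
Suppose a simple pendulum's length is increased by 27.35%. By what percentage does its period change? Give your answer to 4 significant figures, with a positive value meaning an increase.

12.85%

T ∝ √L, so T'/T = √(1.2735) = 1.1285.
Percentage change in T = (1.1285 − 1) × 100% = 12.85%.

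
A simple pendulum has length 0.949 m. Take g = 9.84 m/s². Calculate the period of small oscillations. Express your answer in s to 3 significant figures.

T = 2π√(L/g) = 2π√(0.949/9.84) = 2π × 0.3106 = 1.95 s.

1.95 s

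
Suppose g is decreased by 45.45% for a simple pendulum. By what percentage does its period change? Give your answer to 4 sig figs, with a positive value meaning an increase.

35.39%

T ∝ 1/√g, so T'/T = 1/√(0.54550) = 1.3539.
Percentage change in T = (1.3539 − 1) × 100% = 35.39%.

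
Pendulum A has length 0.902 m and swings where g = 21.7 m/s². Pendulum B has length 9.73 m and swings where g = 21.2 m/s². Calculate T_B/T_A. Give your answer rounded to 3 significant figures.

3.32

T = 2π√(L/g), so T_B/T_A = √((L_B/g_B)/(L_A/g_A)) = √((9.73/21.2)/(0.902/21.7)) = 3.32.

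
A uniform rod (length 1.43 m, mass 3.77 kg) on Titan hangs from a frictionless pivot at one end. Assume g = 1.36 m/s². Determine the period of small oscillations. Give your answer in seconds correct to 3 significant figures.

5.26 s

For a physical pendulum T = 2π√(I/(mgd)), with d = 0.7150 m from pivot to centre of mass.
I_cm = mL²/12 = 3.77 × 1.43²/12 = 0.6424 kg·m²; I = I_cm + md² = 0.6424 + 3.77 × 0.7150² = 2.570 kg·m².
T = 2π√(2.570/(3.77 × 1.36 × 0.7150)) = 5.26 s.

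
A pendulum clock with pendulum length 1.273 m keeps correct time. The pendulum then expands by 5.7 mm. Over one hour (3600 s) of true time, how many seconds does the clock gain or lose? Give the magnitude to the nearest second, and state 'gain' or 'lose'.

T ∝ √L, so T'/T = √(1.27870/1.273) = 1.00224.
In 3600 s of true time the clock registers 3600/1.00224 = 3592.0 s, so it loses 8 s.

lose 8 s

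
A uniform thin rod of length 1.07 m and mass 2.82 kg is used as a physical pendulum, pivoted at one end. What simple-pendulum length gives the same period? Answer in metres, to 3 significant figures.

The equivalent simple-pendulum length is L_eq = I/(md), where I is about the pivot and d = 0.5350 m.
I_cm = (1/12)mL² = 0.2691 kg·m², so I = I_cm + md² = 0.2691 + 0.8072 = 1.076 kg·m².
L_eq = 1.076/(2.82 × 0.5350) = 0.713 m.

0.713 m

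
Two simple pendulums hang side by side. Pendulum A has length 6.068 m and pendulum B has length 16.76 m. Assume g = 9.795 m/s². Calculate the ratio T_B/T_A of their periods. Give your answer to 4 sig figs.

1.662

T ∝ √L, so T_B/T_A = √(L_B/L_A) = √(16.76/6.068) = 1.662.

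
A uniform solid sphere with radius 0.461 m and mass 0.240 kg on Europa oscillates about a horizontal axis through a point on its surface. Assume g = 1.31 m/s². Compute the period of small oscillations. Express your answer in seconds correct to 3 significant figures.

4.41 s

I_cm = (2/5)mr² = 0.02040 kg·m². The pivot is at distance d = 0.461 m from the centre of mass.
By the parallel-axis theorem, I = I_cm + md² = 0.02040 + 0.05101 = 0.07141 kg·m².
T = 2π√(I/(mgd)) = 2π√(0.07141/(0.240 × 1.31 × 0.461)) = 4.41 s.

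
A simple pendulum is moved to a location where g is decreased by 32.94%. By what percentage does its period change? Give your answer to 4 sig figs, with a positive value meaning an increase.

T ∝ 1/√g, so T'/T = 1/√(0.67060) = 1.2211.
Percentage change in T = (1.2211 − 1) × 100% = 22.11%.

22.11%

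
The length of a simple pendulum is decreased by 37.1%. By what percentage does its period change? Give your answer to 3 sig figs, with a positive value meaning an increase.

-20.7%

T ∝ √L, so T'/T = √(0.6290) = 0.7931.
Percentage change in T = (0.7931 − 1) × 100% = -20.7%.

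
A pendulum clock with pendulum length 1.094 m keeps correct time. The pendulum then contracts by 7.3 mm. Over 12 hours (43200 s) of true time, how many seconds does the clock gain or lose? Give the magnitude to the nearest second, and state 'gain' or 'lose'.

gain 145 s

T ∝ √L, so T'/T = √(1.08670/1.094) = 0.996658.
In 43200 s of true time the clock registers 43200/0.996658 = 43344.9 s, so it gains 145 s.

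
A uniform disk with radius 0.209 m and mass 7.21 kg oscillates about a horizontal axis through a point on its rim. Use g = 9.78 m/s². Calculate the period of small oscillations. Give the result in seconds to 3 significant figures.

I_cm = ½mr² = 0.1575 kg·m². The pivot is at distance d = 0.209 m from the centre of mass.
By the parallel-axis theorem, I = I_cm + md² = 0.1575 + 0.3149 = 0.4724 kg·m².
T = 2π√(I/(mgd)) = 2π√(0.4724/(7.21 × 9.78 × 0.209)) = 1.12 s.

1.12 s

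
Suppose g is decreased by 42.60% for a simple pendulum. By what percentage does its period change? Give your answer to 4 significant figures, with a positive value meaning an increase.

31.99%

T ∝ 1/√g, so T'/T = 1/√(0.57400) = 1.3199.
Percentage change in T = (1.3199 − 1) × 100% = 31.99%.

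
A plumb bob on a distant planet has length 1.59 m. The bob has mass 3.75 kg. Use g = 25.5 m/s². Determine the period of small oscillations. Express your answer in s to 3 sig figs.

T = 2π√(L/g) = 2π√(1.59/25.5) = 2π × 0.2497 = 1.57 s.

1.57 s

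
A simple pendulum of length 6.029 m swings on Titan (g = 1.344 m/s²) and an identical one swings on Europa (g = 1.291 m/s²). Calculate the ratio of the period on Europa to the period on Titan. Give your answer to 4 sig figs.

1.020

T ∝ 1/√g, so T₂/T₁ = √(g₁/g₂) = √(1.344/1.291) = 1.020.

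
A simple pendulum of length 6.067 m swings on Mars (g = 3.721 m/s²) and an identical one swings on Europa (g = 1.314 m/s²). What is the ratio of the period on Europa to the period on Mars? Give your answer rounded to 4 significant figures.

T ∝ 1/√g, so T₂/T₁ = √(g₁/g₂) = √(3.721/1.314) = 1.683.

1.683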